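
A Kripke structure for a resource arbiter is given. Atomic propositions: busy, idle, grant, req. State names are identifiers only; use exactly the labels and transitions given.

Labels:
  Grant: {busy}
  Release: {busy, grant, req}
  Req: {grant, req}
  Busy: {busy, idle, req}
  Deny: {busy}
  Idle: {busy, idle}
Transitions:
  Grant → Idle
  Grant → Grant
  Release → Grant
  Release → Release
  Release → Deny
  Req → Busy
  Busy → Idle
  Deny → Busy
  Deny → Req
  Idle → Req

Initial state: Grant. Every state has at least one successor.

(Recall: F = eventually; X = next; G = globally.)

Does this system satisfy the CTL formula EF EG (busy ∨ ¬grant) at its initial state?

States satisfying EG (busy ∨ ¬grant): {Grant, Release}.
States satisfying EF EG (busy ∨ ¬grant): {Grant, Release}.
Some path from Grant reaches a state where EG (busy ∨ ¬grant) holds.
Grant ∈ Sat(EF EG (busy ∨ ¬grant)).

Yes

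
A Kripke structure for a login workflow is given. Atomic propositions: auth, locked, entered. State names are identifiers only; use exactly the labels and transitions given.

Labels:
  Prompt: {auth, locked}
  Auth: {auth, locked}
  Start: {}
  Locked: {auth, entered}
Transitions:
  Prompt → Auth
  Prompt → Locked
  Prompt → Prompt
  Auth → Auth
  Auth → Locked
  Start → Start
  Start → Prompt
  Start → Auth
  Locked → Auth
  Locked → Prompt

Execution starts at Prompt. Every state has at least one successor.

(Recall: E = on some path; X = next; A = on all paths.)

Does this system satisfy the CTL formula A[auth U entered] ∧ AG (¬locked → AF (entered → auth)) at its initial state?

Violated

States satisfying auth: {Prompt, Auth, Locked}.
States satisfying entered: {Locked}.
States satisfying A[auth U entered]: {Locked}.
States satisfying ¬locked → AF (entered → auth): {Prompt, Auth, Start, Locked}.
States satisfying AG (¬locked → AF (entered → auth)): {Prompt, Auth, Start, Locked}.
States satisfying A[auth U entered] ∧ AG (¬locked → AF (entered → auth)): {Locked}.
Prompt ∉ Sat(A[auth U entered] ∧ AG (¬locked → AF (entered → auth))).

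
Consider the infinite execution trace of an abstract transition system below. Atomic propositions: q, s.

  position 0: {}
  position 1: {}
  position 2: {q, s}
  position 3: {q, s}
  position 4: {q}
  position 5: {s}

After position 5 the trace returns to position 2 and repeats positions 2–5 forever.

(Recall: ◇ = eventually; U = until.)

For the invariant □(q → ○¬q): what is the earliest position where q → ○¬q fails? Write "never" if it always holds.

2

Check q → ○¬q at each position in order: 0 ✓, 1 ✓.
At position 2 the labels are {q, s} and the next position 3 has {q, s}, so q → ○¬q is false there. This is the first violation.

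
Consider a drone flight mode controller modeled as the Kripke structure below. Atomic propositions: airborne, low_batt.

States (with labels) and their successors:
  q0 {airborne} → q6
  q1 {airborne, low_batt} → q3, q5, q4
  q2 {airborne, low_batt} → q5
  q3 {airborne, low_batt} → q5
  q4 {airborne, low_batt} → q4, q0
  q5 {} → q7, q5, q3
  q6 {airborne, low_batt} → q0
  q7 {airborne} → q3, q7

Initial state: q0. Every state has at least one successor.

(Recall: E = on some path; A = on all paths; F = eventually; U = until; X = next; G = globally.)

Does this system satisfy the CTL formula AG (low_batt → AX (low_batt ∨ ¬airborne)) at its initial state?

Does not hold

States satisfying low_batt → AX (low_batt ∨ ¬airborne): {q0, q1, q2, q3, q5, q7}.
States satisfying AG (low_batt → AX (low_batt ∨ ¬airborne)): {q2, q3, q5, q7}.
q6 is reachable from q0 and violates low_batt → AX (low_batt ∨ ¬airborne), so AG fails at q0.
q0 ∉ Sat(AG (low_batt → AX (low_batt ∨ ¬airborne))).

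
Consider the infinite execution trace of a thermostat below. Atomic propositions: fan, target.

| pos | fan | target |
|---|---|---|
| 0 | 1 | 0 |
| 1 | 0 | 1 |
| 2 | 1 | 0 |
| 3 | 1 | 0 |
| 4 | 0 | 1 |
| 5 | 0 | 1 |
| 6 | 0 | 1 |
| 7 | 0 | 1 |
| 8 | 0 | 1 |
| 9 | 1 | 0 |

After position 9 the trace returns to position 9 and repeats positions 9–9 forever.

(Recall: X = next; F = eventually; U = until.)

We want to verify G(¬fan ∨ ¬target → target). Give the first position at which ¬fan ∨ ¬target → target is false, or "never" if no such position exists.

At position 0 the labels are {fan}, so ¬fan ∨ ¬target → target is false there. This is the first violation.

0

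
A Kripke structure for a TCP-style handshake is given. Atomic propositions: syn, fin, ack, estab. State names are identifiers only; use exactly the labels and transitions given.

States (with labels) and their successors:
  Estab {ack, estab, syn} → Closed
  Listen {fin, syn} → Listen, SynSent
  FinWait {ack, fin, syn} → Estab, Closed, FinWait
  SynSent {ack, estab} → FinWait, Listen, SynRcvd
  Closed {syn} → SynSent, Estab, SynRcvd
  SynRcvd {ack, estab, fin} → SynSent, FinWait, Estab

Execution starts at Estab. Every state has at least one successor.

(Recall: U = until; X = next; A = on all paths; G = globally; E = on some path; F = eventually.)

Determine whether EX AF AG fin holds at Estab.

No

States satisfying AF AG fin: ∅.
States satisfying EX AF AG fin: ∅.
No suitable path/successor from Estab witnesses the formula.
Estab ∉ Sat(EX AF AG fin).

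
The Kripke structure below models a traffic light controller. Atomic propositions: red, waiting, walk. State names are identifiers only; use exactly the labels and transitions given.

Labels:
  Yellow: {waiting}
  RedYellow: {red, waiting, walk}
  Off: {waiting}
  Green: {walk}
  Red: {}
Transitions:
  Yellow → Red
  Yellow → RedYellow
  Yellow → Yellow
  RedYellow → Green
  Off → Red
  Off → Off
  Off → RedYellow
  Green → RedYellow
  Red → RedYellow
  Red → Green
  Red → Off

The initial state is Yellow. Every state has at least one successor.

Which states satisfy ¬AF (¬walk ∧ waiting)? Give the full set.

States satisfying ¬walk ∧ waiting: {Yellow, Off}.
States satisfying AF (¬walk ∧ waiting): {Yellow, Off}.
States satisfying ¬AF (¬walk ∧ waiting): {RedYellow, Green, Red}.

{RedYellow, Green, Red}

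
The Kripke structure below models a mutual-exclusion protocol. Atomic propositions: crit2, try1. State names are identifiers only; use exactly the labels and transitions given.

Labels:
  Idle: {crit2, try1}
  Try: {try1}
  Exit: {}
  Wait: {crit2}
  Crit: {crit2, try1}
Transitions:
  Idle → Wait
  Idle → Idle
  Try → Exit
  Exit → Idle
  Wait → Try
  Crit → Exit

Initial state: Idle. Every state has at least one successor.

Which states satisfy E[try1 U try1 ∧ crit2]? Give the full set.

{Idle, Crit}

States satisfying try1: {Idle, Try, Crit}.
States satisfying try1 ∧ crit2: {Idle, Crit}.
States satisfying E[try1 U try1 ∧ crit2]: {Idle, Crit}.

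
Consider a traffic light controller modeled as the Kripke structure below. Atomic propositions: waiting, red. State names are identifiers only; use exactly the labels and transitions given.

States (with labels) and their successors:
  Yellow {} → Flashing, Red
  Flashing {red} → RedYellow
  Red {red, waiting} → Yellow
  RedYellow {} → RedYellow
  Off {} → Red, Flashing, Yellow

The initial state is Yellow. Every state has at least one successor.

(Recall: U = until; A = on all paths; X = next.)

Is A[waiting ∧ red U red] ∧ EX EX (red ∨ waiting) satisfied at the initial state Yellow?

States satisfying waiting ∧ red: {Red}.
States satisfying red: {Flashing, Red}.
States satisfying A[waiting ∧ red U red]: {Flashing, Red}.
States satisfying EX (red ∨ waiting): {Yellow, Off}.
States satisfying EX EX (red ∨ waiting): {Red, Off}.
States satisfying A[waiting ∧ red U red] ∧ EX EX (red ∨ waiting): {Red}.
Yellow ∉ Sat(A[waiting ∧ red U red] ∧ EX EX (red ∨ waiting)).

Does not hold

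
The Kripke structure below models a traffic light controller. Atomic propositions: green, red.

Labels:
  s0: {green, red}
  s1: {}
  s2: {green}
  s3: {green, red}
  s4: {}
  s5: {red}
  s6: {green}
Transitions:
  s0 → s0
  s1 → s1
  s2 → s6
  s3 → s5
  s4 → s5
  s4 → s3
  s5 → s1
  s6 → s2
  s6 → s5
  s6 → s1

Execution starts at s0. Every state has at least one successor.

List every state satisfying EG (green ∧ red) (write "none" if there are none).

States satisfying green ∧ red: {s0, s3}.
States satisfying EG (green ∧ red): {s0}.

{s0}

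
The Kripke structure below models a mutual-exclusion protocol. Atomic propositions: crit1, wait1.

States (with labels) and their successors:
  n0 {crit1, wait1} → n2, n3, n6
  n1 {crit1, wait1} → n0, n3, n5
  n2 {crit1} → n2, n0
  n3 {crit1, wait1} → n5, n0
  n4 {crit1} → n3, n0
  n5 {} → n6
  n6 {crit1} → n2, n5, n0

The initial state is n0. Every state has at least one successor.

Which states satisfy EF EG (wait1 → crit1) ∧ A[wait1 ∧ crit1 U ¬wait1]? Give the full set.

States satisfying EG (wait1 → crit1): {n0, n1, n2, n3, n4, n5, n6}.
States satisfying EF EG (wait1 → crit1): {n0, n1, n2, n3, n4, n5, n6}.
States satisfying wait1 ∧ crit1: {n0, n1, n3}.
States satisfying ¬wait1: {n2, n4, n5, n6}.
States satisfying A[wait1 ∧ crit1 U ¬wait1]: {n2, n4, n5, n6}.
States satisfying EF EG (wait1 → crit1) ∧ A[wait1 ∧ crit1 U ¬wait1]: {n2, n4, n5, n6}.

{n2, n4, n5, n6}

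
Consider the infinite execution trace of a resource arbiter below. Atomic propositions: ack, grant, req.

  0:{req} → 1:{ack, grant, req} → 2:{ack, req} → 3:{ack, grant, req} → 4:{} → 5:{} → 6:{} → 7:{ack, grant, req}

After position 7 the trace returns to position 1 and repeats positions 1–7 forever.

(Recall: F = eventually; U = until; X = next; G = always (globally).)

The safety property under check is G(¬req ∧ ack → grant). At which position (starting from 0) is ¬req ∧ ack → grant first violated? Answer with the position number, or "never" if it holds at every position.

never

¬req ∧ ack → grant holds at every position 0..7, and those are all the positions the trace ever visits, so the invariant G(¬req ∧ ack → grant) is never violated.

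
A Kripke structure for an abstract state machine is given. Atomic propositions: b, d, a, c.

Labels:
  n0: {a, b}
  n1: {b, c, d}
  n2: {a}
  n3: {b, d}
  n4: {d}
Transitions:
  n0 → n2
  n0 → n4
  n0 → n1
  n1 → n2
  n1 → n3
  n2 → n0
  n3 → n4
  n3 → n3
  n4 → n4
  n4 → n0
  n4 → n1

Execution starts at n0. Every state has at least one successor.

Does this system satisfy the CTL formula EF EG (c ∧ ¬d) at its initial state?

States satisfying EG (c ∧ ¬d): ∅.
States satisfying EF EG (c ∧ ¬d): ∅.
No suitable path/successor from n0 witnesses the formula.
n0 ∉ Sat(EF EG (c ∧ ¬d)).

Does not hold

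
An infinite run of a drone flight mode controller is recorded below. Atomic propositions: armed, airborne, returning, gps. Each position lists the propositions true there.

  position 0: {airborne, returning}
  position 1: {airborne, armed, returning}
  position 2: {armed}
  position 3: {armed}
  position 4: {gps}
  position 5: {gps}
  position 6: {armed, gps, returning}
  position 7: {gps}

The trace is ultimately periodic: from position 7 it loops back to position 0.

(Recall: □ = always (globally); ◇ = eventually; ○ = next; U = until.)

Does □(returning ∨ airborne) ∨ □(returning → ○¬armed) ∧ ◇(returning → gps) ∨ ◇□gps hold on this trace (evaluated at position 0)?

□gps is false at every position 0..7, so it never becomes true and ◇□gps fails.
At position 0: □(returning ∨ airborne) ∨ □(returning → ○¬armed) ∧ ◇(returning → gps) is false; ◇□gps is false; so □(returning ∨ airborne) ∨ □(returning → ○¬armed) ∧ ◇(returning → gps) ∨ ◇□gps is false.

Violated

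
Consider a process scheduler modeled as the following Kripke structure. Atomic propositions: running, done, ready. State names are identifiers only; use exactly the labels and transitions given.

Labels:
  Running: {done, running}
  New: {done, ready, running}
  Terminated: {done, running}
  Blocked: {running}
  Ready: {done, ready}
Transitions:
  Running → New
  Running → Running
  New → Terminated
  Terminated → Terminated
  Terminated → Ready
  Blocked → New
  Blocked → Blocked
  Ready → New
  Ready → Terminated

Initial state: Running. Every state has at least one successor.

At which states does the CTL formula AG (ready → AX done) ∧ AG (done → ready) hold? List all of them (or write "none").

States satisfying ready → AX done: {Running, New, Terminated, Blocked, Ready}.
States satisfying AG (ready → AX done): {Running, New, Terminated, Blocked, Ready}.
States satisfying done → ready: {New, Blocked, Ready}.
States satisfying AG (done → ready): ∅.
States satisfying AG (ready → AX done) ∧ AG (done → ready): ∅.

none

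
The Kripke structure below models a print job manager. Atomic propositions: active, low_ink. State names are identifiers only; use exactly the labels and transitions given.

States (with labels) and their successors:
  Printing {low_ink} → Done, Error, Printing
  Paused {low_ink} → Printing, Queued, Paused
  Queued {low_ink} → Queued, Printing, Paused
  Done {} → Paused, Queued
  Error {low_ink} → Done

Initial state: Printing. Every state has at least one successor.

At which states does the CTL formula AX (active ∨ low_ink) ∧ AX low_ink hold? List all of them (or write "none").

States satisfying active ∨ low_ink: {Printing, Paused, Queued, Error}.
States satisfying AX (active ∨ low_ink): {Paused, Queued, Done}.
States satisfying low_ink: {Printing, Paused, Queued, Error}.
States satisfying AX low_ink: {Paused, Queued, Done}.
States satisfying AX (active ∨ low_ink) ∧ AX low_ink: {Paused, Queued, Done}.

{Paused, Queued, Done}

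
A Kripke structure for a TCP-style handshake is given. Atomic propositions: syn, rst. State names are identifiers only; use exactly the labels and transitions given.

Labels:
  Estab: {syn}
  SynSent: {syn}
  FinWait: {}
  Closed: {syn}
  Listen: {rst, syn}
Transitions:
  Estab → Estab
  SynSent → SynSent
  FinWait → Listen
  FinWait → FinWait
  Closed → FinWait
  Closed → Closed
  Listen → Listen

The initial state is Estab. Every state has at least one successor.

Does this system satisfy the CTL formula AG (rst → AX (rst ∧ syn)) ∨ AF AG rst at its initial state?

Satisfied

States satisfying rst → AX (rst ∧ syn): {Estab, SynSent, FinWait, Closed, Listen}.
States satisfying AG (rst → AX (rst ∧ syn)): {Estab, SynSent, FinWait, Closed, Listen}.
States satisfying AG rst: {Listen}.
States satisfying AF AG rst: {Listen}.
States satisfying AG (rst → AX (rst ∧ syn)) ∨ AF AG rst: {Estab, SynSent, FinWait, Closed, Listen}.
Estab ∈ Sat(AG (rst → AX (rst ∧ syn)) ∨ AF AG rst).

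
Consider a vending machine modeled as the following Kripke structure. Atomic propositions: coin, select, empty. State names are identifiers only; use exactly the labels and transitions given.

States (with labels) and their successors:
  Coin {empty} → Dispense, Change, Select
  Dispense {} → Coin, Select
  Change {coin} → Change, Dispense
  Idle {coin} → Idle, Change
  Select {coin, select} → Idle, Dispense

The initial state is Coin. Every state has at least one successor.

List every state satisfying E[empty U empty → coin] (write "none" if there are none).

States satisfying empty: {Coin}.
States satisfying empty → coin: {Dispense, Change, Idle, Select}.
States satisfying E[empty U empty → coin]: {Coin, Dispense, Change, Idle, Select}.

{Coin, Dispense, Change, Idle, Select}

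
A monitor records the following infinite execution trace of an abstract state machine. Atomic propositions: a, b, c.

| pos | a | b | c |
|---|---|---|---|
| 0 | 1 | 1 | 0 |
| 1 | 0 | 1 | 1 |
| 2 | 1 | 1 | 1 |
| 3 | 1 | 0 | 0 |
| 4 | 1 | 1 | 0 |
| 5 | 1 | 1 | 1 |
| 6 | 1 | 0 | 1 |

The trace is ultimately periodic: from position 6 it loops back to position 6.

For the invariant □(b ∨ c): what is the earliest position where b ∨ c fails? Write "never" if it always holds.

3

Check b ∨ c at each position in order: 0 ✓, 1 ✓, 2 ✓.
At position 3 the labels are {a}, so b ∨ c is false there. This is the first violation.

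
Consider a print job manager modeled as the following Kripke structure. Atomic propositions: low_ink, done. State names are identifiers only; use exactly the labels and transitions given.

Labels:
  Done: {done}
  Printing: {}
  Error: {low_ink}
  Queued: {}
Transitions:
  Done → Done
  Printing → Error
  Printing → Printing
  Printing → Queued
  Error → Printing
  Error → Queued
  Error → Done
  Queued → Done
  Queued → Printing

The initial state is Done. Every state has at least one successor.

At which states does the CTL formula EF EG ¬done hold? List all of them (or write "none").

{Printing, Error, Queued}

States satisfying EG ¬done: {Printing, Error, Queued}.
States satisfying EF EG ¬done: {Printing, Error, Queued}.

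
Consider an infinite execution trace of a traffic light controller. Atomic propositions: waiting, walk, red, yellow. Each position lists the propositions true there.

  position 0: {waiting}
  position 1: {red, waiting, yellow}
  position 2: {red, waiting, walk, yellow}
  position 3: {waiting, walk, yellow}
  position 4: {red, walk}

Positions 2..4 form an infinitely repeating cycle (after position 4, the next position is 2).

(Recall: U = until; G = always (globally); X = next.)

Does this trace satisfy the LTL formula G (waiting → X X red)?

No

waiting → X X red must hold at every position from 0 onward. It fails at position 1, so G (waiting → X X red) is false.
Positions where waiting holds: 0, 1, 2, 3.
Check X X red at each: 0→ok, 1→fails, 2→ok, 3→ok.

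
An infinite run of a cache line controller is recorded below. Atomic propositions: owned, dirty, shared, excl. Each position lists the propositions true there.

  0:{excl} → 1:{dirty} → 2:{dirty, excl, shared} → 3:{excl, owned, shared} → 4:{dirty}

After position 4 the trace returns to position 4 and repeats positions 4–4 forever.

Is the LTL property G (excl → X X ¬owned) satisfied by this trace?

Yes

excl → X X ¬owned holds at every position 0..4, and those are all positions ever visited, so G (excl → X X ¬owned) holds.
Positions where excl holds: 0, 2, 3.
Check X X ¬owned at each: 0→ok, 2→ok, 3→ok.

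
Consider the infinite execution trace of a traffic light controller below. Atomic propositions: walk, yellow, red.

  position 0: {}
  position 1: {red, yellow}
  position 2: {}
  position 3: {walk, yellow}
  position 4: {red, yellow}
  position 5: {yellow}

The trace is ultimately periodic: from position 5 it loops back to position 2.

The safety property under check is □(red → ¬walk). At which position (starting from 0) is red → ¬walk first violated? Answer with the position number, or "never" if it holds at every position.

red → ¬walk holds at every position 0..5, and those are all the positions the trace ever visits, so the invariant □(red → ¬walk) is never violated.

never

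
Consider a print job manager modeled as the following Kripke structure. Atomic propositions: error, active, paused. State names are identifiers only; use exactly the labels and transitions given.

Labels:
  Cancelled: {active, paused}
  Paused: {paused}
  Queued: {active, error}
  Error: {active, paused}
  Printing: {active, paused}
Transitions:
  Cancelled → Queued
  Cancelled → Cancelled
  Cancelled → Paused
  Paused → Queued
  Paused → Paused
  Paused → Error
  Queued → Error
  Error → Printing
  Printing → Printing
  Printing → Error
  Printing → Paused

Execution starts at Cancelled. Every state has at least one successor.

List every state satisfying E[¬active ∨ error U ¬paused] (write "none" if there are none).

{Paused, Queued}

States satisfying ¬active ∨ error: {Paused, Queued}.
States satisfying ¬paused: {Queued}.
States satisfying E[¬active ∨ error U ¬paused]: {Paused, Queued}.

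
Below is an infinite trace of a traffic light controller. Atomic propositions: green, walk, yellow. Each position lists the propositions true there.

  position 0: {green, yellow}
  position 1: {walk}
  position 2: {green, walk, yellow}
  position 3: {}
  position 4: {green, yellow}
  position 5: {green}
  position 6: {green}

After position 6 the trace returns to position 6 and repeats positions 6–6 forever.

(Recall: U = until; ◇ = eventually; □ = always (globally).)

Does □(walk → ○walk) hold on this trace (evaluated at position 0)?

walk → ○walk must hold at every position from 0 onward. It fails at position 2, so □(walk → ○walk) is false.
Positions where walk holds: 1, 2.
Check ○walk at each: 1→ok, 2→fails.

Violated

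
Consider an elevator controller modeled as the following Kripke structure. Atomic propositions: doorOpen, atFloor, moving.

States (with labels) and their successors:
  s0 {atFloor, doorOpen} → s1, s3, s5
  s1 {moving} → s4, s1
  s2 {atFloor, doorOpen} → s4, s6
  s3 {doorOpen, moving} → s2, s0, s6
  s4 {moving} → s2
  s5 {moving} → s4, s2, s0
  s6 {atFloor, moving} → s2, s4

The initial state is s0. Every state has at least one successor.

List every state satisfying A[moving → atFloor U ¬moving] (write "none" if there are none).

{s0, s2}

States satisfying moving → atFloor: {s0, s2, s6}.
States satisfying ¬moving: {s0, s2}.
States satisfying A[moving → atFloor U ¬moving]: {s0, s2}.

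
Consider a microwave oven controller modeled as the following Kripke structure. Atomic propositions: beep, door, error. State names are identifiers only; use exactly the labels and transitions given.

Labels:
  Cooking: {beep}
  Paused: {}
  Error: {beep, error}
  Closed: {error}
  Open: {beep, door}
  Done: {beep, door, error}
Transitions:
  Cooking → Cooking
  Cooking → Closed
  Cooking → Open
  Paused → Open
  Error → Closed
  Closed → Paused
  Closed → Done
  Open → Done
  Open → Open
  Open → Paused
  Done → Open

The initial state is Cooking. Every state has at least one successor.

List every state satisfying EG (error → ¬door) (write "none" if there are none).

{Cooking, Paused, Error, Closed, Open}

States satisfying error → ¬door: {Cooking, Paused, Error, Closed, Open}.
States satisfying EG (error → ¬door): {Cooking, Paused, Error, Closed, Open}.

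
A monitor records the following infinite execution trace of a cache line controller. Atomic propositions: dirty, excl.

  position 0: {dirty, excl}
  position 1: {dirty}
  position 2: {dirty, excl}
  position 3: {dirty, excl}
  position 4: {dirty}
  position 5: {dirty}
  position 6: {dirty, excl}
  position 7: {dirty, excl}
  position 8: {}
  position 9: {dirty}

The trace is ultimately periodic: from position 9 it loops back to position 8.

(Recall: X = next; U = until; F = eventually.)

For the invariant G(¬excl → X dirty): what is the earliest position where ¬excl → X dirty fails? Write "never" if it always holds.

Check ¬excl → X dirty at each position in order: 0 ✓, 1 ✓, 2 ✓, 3 ✓, 4 ✓, 5 ✓, 6 ✓, 7 ✓, 8 ✓.
At position 9 the labels are {dirty} and the next position 8 has {}, so ¬excl → X dirty is false there. This is the first violation.

9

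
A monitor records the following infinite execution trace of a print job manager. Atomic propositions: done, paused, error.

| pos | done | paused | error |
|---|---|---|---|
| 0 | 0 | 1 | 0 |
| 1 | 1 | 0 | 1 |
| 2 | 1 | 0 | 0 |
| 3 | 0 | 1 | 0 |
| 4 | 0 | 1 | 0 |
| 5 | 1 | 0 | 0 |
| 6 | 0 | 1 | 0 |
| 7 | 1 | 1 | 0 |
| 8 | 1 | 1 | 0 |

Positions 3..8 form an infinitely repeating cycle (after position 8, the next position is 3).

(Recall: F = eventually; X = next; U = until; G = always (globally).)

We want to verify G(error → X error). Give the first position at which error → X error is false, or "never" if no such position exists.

1

Check error → X error at each position in order: 0 ✓.
At position 1 the labels are {done, error} and the next position 2 has {done}, so error → X error is false there. This is the first violation.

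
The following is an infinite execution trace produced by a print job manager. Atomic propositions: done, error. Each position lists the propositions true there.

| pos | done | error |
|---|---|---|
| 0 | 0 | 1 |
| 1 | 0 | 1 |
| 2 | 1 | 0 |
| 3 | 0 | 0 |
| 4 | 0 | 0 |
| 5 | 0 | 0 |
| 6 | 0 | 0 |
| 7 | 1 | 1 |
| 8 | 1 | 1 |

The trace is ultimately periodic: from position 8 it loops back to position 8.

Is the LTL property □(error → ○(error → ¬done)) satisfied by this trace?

No

error → ○(error → ¬done) must hold at every position from 0 onward. It fails at position 7, so □(error → ○(error → ¬done)) is false.
Positions where error holds: 0, 1, 7, 8.
Check ○(error → ¬done) at each: 0→ok, 1→ok, 7→fails, 8→fails.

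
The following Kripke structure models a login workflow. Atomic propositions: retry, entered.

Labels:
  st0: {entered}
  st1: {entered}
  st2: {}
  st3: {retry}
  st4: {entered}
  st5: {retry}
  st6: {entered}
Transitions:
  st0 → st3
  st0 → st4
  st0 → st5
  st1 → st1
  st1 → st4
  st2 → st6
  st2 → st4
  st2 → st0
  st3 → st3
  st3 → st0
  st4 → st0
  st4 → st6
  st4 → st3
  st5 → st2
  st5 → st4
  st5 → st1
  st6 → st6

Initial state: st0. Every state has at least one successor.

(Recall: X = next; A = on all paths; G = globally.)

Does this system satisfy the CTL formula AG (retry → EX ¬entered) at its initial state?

States satisfying retry → EX ¬entered: {st0, st1, st2, st3, st4, st5, st6}.
States satisfying AG (retry → EX ¬entered): {st0, st1, st2, st3, st4, st5, st6}.
Every state reachable from st0 satisfies retry → EX ¬entered.
st0 ∈ Sat(AG (retry → EX ¬entered)).

Yes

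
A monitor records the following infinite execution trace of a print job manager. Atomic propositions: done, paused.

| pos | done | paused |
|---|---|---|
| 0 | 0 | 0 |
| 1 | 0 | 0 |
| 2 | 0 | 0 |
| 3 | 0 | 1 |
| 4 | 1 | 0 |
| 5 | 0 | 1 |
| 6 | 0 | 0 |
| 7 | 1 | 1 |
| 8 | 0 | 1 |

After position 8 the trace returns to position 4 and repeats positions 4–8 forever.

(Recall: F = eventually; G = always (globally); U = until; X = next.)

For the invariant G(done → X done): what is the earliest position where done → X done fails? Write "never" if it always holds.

Check done → X done at each position in order: 0 ✓, 1 ✓, 2 ✓, 3 ✓.
At position 4 the labels are {done} and the next position 5 has {paused}, so done → X done is false there. This is the first violation.

4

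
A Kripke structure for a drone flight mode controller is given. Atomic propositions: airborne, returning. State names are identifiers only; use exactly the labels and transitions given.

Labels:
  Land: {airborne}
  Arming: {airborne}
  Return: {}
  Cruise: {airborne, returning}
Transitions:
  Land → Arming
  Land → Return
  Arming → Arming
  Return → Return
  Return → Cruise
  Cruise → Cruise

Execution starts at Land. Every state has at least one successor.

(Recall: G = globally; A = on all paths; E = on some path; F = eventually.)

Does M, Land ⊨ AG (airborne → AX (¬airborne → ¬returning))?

Satisfied

States satisfying airborne → AX (¬airborne → ¬returning): {Land, Arming, Return, Cruise}.
States satisfying AG (airborne → AX (¬airborne → ¬returning)): {Land, Arming, Return, Cruise}.
Every state reachable from Land satisfies airborne → AX (¬airborne → ¬returning).
Land ∈ Sat(AG (airborne → AX (¬airborne → ¬returning))).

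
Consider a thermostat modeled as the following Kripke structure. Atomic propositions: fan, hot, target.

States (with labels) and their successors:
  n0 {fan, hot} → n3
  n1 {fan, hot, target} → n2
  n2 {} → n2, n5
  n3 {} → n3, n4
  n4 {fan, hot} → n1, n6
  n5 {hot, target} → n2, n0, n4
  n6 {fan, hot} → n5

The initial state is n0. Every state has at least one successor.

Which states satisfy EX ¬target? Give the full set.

States satisfying ¬target: {n0, n2, n3, n4, n6}.
States satisfying EX ¬target: {n0, n1, n2, n3, n4, n5}.

{n0, n1, n2, n3, n4, n5}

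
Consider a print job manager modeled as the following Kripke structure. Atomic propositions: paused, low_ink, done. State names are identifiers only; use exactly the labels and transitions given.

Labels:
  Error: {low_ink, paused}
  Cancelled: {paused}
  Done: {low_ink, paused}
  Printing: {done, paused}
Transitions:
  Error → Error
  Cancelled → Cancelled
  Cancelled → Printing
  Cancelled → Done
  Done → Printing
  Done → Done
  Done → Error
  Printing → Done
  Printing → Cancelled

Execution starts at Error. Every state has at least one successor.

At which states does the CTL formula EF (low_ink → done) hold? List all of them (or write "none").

{Cancelled, Done, Printing}

States satisfying low_ink → done: {Cancelled, Printing}.
States satisfying EF (low_ink → done): {Cancelled, Done, Printing}.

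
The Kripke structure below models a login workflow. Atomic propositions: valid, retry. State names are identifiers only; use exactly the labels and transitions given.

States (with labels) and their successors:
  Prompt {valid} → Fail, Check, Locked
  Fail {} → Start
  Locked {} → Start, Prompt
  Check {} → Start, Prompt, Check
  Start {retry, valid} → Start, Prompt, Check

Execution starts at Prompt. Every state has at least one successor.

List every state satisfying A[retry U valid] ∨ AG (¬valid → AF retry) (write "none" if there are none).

States satisfying retry: {Start}.
States satisfying valid: {Prompt, Start}.
States satisfying A[retry U valid]: {Prompt, Start}.
States satisfying ¬valid → AF retry: {Prompt, Fail, Start}.
States satisfying AG (¬valid → AF retry): ∅.
States satisfying A[retry U valid] ∨ AG (¬valid → AF retry): {Prompt, Start}.

{Prompt, Start}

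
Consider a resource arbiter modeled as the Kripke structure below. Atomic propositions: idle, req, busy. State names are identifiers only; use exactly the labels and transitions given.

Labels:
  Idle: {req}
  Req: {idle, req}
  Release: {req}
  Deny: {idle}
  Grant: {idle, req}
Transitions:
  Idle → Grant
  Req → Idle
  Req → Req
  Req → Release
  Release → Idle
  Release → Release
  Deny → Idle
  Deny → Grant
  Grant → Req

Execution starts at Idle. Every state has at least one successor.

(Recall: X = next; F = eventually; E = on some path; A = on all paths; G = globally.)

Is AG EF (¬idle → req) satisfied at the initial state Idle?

States satisfying EF (¬idle → req): {Idle, Req, Release, Deny, Grant}.
States satisfying AG EF (¬idle → req): {Idle, Req, Release, Deny, Grant}.
Every state reachable from Idle satisfies EF (¬idle → req).
Idle ∈ Sat(AG EF (¬idle → req)).

Holds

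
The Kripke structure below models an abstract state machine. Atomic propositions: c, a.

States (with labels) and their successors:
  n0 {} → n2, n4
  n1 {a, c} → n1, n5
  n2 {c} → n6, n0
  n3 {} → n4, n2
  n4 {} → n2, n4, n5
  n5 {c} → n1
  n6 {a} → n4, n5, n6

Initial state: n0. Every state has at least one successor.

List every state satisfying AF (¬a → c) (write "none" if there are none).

{n1, n2, n5, n6}

States satisfying ¬a → c: {n1, n2, n5, n6}.
States satisfying AF (¬a → c): {n1, n2, n5, n6}.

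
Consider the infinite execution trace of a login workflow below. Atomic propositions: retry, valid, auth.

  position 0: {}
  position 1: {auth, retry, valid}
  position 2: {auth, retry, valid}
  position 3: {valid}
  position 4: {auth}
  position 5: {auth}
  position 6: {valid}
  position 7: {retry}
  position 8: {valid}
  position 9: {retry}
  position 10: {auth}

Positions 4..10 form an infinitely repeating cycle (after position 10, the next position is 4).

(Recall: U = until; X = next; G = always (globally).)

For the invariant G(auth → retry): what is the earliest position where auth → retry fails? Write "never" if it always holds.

Check auth → retry at each position in order: 0 ✓, 1 ✓, 2 ✓, 3 ✓.
At position 4 the labels are {auth}, so auth → retry is false there. This is the first violation.

4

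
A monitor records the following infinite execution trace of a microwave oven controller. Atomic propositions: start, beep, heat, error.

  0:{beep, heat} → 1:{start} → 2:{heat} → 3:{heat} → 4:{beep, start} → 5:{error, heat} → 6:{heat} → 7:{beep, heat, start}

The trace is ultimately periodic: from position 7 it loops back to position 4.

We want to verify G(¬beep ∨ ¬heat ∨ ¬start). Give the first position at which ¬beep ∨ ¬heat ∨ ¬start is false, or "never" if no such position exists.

Check ¬beep ∨ ¬heat ∨ ¬start at each position in order: 0 ✓, 1 ✓, 2 ✓, 3 ✓, 4 ✓, 5 ✓, 6 ✓.
At position 7 the labels are {beep, heat, start}, so ¬beep ∨ ¬heat ∨ ¬start is false there. This is the first violation.

7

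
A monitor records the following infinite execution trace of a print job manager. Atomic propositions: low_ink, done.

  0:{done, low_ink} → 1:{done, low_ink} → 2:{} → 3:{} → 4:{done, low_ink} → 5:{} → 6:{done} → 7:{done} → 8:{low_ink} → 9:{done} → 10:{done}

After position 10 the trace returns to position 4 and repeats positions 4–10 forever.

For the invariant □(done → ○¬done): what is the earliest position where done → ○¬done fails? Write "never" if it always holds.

At position 0 the labels are {done, low_ink} and the next position 1 has {done, low_ink}, so done → ○¬done is false there. This is the first violation.

0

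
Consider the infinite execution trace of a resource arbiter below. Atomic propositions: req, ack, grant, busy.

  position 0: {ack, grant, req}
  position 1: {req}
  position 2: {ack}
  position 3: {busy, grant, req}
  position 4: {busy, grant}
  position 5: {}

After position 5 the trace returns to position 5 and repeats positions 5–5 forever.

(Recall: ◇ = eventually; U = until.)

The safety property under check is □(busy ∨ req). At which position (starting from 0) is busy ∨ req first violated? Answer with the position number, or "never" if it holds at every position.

2

Check busy ∨ req at each position in order: 0 ✓, 1 ✓.
At position 2 the labels are {ack}, so busy ∨ req is false there. This is the first violation.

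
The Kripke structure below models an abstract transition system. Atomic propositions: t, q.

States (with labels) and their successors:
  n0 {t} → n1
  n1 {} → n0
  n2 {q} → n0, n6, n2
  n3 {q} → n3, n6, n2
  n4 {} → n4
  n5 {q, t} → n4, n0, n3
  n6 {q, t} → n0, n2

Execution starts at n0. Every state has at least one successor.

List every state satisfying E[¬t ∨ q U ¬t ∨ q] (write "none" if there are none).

States satisfying ¬t ∨ q: {n1, n2, n3, n4, n5, n6}.
States satisfying E[¬t ∨ q U ¬t ∨ q]: {n1, n2, n3, n4, n5, n6}.

{n1, n2, n3, n4, n5, n6}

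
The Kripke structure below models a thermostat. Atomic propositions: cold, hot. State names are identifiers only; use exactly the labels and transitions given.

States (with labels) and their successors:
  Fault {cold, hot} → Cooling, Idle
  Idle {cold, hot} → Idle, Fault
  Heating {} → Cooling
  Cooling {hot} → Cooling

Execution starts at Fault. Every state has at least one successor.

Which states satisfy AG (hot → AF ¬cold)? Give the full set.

{Heating, Cooling}

States satisfying hot → AF ¬cold: {Heating, Cooling}.
States satisfying AG (hot → AF ¬cold): {Heating, Cooling}.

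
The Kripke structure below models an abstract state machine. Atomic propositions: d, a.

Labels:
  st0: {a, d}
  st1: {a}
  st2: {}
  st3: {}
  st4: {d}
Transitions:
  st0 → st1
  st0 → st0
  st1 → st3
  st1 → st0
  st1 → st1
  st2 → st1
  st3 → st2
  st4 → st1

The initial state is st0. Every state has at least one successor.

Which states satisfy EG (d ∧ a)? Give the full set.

{st0}

States satisfying d ∧ a: {st0}.
States satisfying EG (d ∧ a): {st0}.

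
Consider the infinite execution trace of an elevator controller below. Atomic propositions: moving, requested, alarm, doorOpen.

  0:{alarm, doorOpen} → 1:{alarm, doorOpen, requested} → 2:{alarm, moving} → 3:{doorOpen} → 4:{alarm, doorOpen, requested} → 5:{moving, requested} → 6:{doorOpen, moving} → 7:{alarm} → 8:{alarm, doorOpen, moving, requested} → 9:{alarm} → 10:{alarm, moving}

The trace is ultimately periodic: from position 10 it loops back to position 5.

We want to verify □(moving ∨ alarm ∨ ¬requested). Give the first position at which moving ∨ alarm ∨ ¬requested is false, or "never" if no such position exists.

moving ∨ alarm ∨ ¬requested holds at every position 0..10, and those are all the positions the trace ever visits, so the invariant □(moving ∨ alarm ∨ ¬requested) is never violated.

never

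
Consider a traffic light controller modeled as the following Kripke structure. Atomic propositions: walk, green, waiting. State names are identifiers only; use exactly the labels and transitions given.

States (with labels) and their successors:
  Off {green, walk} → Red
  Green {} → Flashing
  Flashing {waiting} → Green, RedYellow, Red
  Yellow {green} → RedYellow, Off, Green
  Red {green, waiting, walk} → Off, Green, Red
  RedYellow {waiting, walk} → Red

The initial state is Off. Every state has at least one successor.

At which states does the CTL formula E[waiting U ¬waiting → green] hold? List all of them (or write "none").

States satisfying waiting: {Flashing, Red, RedYellow}.
States satisfying ¬waiting → green: {Off, Flashing, Yellow, Red, RedYellow}.
States satisfying E[waiting U ¬waiting → green]: {Off, Flashing, Yellow, Red, RedYellow}.

{Off, Flashing, Yellow, Red, RedYellow}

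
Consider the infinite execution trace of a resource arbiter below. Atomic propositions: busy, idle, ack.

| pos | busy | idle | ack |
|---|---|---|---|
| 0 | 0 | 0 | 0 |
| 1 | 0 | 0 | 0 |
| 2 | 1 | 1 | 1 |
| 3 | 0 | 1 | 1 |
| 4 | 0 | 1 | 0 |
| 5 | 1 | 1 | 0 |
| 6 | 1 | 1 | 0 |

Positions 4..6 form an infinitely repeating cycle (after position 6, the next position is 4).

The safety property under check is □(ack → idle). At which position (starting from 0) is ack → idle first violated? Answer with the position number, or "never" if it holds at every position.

never

ack → idle holds at every position 0..6, and those are all the positions the trace ever visits, so the invariant □(ack → idle) is never violated.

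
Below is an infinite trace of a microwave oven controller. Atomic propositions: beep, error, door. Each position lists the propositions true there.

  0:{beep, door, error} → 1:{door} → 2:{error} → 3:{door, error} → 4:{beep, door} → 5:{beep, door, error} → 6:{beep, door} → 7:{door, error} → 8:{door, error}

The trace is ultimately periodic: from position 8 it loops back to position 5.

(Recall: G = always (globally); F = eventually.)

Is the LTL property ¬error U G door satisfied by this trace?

Walking from position 0: at position 0, G door has not yet held and ¬error fails, so ¬error U G door is false.

Does not hold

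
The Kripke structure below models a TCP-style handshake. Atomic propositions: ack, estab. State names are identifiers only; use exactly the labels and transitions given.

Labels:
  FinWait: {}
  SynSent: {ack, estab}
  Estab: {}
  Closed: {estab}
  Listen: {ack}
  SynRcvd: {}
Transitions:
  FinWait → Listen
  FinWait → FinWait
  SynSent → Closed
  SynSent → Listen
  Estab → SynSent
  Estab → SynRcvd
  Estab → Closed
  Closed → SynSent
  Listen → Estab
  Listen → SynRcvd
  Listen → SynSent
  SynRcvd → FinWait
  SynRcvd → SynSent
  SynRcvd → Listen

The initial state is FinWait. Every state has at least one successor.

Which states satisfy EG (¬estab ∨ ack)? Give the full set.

{FinWait, SynSent, Estab, Listen, SynRcvd}

States satisfying ¬estab ∨ ack: {FinWait, SynSent, Estab, Listen, SynRcvd}.
States satisfying EG (¬estab ∨ ack): {FinWait, SynSent, Estab, Listen, SynRcvd}.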